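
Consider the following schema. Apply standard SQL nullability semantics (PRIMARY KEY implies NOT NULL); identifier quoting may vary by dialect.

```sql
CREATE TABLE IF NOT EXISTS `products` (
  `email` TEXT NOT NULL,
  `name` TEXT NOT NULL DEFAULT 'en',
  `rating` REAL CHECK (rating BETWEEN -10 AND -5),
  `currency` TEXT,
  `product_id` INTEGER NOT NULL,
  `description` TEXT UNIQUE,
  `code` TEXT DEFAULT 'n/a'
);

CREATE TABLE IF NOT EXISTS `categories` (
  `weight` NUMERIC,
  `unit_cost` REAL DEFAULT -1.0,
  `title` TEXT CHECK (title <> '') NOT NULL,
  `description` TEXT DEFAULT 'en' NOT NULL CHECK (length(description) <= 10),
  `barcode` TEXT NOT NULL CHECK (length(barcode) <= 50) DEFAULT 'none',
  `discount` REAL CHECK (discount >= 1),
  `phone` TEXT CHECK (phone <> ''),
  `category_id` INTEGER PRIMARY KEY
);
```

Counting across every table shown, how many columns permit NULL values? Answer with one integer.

products: 4 nullable (rating, currency, description, code — PK none and explicit NOT NULL columns excluded).
categories: 4 nullable (weight, unit_cost, discount, phone — PK (category_id) and explicit NOT NULL columns excluded).
Total: 4 + 4 = 8.

8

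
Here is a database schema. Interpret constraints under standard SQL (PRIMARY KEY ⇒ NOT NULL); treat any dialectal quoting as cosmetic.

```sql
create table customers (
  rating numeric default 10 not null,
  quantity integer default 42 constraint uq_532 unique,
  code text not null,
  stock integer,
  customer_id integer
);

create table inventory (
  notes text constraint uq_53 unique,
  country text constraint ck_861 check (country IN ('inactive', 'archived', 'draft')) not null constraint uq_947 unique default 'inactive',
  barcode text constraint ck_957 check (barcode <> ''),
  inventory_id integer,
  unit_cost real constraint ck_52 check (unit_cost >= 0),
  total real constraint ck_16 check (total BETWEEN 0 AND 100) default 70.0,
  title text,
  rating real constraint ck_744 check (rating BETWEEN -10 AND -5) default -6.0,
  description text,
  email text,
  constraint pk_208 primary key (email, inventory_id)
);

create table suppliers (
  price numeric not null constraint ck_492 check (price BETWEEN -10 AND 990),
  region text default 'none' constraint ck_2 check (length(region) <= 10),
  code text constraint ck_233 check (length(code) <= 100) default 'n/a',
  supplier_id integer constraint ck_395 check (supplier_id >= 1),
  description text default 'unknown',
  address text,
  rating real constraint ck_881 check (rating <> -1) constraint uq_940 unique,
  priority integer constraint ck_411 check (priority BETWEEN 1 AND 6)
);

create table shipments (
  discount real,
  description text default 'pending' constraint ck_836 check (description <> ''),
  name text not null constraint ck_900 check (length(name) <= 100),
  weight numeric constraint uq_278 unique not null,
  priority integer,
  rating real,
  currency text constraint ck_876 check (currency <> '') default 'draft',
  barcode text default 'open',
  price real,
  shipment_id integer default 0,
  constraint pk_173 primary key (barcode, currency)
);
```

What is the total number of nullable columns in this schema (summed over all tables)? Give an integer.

customers: 3 nullable (quantity, stock, customer_id — PK none and explicit NOT NULL columns excluded).
inventory: 7 nullable (notes, barcode, unit_cost, total, title, rating, description — PK (email, inventory_id) and explicit NOT NULL columns excluded).
suppliers: 7 nullable (region, code, supplier_id, description, address, rating, priority — PK none and explicit NOT NULL columns excluded).
shipments: 6 nullable (discount, description, priority, rating, price, shipment_id — PK (barcode, currency) and explicit NOT NULL columns excluded).
Total: 3 + 7 + 7 + 6 = 23.

23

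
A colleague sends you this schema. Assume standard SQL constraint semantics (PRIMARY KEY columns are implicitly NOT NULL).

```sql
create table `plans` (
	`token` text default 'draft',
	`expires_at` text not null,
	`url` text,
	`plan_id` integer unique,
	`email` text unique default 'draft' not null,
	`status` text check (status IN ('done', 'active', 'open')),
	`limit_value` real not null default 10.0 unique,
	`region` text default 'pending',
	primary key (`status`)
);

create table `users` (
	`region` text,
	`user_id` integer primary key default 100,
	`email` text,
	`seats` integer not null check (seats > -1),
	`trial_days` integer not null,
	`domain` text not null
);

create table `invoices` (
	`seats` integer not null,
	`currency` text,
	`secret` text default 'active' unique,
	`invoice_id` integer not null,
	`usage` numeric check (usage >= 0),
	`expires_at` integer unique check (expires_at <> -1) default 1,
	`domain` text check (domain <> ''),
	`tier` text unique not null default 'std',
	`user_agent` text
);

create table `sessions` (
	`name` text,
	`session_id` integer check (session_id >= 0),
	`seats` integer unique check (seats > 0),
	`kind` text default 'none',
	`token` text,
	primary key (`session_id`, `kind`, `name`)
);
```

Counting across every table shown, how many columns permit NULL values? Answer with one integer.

14

plans: 4 nullable (token, url, plan_id, region — PK (status) and explicit NOT NULL columns excluded).
users: 2 nullable (region, email — PK (user_id) and explicit NOT NULL columns excluded).
invoices: 6 nullable (currency, secret, usage, expires_at, domain, user_agent — PK none and explicit NOT NULL columns excluded).
sessions: 2 nullable (seats, token — PK (session_id, kind, name) and explicit NOT NULL columns excluded).
Total: 4 + 2 + 6 + 2 = 14.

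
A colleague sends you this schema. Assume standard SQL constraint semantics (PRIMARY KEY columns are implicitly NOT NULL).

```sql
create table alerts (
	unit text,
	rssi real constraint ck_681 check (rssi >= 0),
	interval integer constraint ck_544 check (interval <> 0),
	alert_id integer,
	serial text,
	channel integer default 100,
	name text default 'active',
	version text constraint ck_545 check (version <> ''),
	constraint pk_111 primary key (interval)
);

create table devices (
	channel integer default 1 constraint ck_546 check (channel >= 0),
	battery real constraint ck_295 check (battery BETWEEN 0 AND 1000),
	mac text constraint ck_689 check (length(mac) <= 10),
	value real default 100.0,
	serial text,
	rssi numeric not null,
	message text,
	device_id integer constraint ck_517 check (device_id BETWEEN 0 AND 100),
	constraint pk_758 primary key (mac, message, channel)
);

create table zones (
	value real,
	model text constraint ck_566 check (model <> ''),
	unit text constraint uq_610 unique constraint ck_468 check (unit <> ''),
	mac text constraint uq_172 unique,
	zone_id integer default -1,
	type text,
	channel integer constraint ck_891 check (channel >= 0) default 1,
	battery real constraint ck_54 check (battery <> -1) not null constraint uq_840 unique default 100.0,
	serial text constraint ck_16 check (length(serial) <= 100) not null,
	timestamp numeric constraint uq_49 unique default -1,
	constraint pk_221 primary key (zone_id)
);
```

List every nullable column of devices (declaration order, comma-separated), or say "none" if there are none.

- channel: part of the PRIMARY KEY, which implies NOT NULL → not nullable.
- battery: CHECK does not forbid NULL (a CHECK constraint passes when its expression is NULL) → nullable.
- mac: part of the PRIMARY KEY, which implies NOT NULL → not nullable.
- value: DEFAULT only fills an omitted column; an explicit NULL is still allowed → nullable.
- serial: no NOT NULL constraint applies → nullable.
- rssi: declared NOT NULL → not nullable.
- message: part of the PRIMARY KEY, which implies NOT NULL → not nullable.
- device_id: CHECK does not forbid NULL (a CHECK constraint passes when its expression is NULL) → nullable.

battery, value, serial, device_id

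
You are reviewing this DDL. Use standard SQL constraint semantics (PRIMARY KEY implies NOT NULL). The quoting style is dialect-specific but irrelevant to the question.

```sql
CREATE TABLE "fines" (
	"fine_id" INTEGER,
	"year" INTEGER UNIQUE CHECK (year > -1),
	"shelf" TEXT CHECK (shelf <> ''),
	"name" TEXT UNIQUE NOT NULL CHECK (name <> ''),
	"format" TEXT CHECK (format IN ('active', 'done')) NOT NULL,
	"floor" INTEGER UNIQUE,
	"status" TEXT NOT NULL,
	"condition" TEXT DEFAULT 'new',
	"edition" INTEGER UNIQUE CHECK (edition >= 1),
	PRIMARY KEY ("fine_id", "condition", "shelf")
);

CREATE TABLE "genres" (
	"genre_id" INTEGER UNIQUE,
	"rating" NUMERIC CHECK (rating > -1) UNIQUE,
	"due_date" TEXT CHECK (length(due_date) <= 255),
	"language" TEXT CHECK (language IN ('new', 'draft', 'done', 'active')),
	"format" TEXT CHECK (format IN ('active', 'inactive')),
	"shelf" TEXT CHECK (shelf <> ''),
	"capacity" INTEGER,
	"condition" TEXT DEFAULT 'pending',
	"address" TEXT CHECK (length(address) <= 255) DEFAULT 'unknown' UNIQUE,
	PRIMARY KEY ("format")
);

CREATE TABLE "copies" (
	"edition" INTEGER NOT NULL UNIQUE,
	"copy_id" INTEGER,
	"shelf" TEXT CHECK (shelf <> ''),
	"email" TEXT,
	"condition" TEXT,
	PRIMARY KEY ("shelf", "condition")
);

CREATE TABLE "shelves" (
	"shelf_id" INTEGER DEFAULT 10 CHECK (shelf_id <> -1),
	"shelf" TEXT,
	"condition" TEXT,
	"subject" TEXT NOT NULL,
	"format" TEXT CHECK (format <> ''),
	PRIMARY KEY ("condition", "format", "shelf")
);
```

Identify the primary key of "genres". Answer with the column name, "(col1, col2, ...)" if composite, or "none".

format is declared PRIMARY KEY as a table-level PRIMARY KEY clause.

format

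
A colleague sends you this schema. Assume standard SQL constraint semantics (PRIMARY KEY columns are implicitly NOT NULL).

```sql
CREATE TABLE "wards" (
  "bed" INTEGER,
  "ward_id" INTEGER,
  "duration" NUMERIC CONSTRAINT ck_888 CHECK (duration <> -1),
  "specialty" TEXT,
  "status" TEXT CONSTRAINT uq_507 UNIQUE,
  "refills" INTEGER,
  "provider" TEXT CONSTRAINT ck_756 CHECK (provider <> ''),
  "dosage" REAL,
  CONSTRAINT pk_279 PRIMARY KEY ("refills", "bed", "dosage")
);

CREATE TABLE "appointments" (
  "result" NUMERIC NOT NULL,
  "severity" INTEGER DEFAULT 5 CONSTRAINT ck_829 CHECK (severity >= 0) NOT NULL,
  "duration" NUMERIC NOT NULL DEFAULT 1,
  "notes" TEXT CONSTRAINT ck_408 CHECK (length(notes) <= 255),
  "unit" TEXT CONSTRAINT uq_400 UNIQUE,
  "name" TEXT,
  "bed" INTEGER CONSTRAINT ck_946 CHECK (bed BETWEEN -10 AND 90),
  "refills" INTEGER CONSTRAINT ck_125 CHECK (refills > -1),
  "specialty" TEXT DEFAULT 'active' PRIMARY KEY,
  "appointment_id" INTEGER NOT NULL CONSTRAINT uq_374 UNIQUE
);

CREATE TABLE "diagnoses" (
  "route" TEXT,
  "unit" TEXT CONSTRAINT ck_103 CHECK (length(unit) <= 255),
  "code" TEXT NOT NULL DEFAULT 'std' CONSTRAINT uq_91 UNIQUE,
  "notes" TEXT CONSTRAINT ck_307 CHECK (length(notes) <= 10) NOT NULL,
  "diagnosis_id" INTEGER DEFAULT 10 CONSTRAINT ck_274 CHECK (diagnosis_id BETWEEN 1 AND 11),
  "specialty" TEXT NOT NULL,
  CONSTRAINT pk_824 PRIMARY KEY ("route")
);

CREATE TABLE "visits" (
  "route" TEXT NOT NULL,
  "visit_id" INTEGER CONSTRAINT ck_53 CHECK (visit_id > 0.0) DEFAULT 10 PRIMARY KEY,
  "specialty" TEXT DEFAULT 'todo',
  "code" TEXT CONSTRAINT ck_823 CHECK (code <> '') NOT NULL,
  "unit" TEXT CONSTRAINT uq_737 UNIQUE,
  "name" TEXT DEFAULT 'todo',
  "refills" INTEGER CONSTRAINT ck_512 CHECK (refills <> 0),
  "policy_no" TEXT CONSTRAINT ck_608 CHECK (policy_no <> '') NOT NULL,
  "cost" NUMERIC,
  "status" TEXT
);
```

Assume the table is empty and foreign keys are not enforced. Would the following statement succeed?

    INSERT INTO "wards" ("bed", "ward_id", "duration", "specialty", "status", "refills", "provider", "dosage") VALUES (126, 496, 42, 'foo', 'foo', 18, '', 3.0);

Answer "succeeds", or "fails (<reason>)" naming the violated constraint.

The value '' for provider violates CHECK (provider <> '').

fails (CHECK on provider)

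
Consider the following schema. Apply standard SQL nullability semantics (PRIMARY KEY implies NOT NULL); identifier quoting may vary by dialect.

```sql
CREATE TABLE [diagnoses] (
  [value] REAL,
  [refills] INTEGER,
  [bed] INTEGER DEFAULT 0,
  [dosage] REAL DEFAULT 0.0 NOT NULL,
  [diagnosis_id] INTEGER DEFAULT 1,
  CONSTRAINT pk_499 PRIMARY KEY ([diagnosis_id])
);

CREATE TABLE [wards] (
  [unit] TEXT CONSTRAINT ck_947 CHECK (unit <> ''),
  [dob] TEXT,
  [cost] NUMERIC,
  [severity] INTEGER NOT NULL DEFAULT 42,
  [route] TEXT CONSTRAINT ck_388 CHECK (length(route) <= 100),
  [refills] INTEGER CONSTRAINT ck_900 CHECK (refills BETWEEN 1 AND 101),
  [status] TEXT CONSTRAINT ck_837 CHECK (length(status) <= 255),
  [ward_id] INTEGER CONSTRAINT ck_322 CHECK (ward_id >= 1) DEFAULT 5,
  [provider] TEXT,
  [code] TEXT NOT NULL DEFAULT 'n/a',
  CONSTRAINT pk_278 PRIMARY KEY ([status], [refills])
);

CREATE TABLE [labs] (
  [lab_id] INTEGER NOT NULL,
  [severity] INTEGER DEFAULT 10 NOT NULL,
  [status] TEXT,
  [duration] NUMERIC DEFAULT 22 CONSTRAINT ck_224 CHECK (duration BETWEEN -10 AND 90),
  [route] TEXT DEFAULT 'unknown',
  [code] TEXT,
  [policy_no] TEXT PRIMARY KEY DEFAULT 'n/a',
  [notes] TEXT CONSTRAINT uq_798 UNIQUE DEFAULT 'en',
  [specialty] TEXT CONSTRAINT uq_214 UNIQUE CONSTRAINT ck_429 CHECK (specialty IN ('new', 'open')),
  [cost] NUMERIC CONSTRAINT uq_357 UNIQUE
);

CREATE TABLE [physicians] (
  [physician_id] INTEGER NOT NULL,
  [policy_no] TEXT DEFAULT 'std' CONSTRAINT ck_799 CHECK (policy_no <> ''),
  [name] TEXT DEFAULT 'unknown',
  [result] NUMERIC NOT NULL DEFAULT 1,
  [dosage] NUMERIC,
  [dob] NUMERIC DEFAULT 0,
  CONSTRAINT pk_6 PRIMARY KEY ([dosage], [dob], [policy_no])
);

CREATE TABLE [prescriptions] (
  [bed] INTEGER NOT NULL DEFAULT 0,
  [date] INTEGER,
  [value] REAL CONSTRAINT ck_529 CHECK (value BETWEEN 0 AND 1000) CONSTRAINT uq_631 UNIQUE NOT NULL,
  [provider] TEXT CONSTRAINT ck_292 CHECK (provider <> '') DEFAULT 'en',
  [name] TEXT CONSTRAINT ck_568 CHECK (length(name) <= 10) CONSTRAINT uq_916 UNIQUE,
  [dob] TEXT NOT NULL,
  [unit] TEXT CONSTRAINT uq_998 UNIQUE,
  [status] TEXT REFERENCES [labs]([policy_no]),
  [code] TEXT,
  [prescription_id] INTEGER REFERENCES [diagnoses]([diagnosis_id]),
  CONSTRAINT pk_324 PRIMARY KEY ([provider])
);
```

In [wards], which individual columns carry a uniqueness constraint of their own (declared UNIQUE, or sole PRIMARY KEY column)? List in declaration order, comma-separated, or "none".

- unit: no UNIQUE or single-column PK constraint.
- dob: no UNIQUE or single-column PK constraint.
- cost: no UNIQUE or single-column PK constraint.
- severity: no UNIQUE or single-column PK constraint.
- route: no UNIQUE or single-column PK constraint.
- refills: part of a composite PRIMARY KEY — only the tuple is unique, not this column on its own.
- status: part of a composite PRIMARY KEY — only the tuple is unique, not this column on its own.
- ward_id: no UNIQUE or single-column PK constraint.
- provider: no UNIQUE or single-column PK constraint.
- code: no UNIQUE or single-column PK constraint.

none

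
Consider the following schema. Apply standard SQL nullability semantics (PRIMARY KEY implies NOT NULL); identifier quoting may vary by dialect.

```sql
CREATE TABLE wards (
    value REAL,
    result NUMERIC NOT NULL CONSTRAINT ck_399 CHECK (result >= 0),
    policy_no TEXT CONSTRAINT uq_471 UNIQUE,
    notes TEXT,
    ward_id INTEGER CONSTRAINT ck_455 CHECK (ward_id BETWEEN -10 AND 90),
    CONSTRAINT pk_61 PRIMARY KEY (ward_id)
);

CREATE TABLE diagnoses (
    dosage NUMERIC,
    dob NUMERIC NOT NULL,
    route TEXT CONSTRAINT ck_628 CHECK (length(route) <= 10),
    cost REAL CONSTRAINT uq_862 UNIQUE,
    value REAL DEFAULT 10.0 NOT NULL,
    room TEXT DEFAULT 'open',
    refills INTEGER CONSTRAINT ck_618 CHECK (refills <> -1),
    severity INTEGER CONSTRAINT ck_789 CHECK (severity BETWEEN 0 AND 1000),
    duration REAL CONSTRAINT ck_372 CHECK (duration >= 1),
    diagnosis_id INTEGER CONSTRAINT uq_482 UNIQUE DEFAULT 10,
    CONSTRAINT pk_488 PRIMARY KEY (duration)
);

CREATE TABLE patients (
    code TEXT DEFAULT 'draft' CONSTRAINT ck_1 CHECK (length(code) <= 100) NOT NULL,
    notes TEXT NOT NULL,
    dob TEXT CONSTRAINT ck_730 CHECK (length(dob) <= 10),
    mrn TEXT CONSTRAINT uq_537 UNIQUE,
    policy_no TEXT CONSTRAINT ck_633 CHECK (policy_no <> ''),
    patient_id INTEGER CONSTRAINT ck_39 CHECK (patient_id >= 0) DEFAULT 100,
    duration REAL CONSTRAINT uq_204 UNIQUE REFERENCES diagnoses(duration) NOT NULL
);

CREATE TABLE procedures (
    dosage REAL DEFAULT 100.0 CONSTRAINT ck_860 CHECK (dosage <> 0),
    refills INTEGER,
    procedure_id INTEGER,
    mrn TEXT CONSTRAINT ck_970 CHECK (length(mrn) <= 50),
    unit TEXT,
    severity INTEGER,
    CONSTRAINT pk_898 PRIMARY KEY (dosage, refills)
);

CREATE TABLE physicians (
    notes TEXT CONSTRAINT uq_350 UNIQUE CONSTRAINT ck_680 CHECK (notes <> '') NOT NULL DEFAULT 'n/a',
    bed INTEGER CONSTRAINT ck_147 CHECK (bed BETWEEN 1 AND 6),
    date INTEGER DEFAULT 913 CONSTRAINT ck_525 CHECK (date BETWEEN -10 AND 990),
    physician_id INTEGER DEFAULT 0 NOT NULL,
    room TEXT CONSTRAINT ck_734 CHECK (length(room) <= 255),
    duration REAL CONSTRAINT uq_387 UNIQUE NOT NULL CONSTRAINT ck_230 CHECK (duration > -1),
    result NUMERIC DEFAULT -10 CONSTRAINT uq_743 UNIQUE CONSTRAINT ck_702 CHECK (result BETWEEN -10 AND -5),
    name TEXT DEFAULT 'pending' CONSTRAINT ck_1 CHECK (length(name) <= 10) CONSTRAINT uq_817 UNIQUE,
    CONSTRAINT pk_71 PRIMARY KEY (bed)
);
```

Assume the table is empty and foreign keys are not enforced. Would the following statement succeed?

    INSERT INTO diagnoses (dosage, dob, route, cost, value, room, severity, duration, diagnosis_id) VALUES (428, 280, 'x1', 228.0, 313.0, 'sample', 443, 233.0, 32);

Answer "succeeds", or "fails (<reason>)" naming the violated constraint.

NOT NULL columns: dob is supplied; duration is supplied; value is supplied.
CHECK constraints: 'x1' satisfies (length(route) <= 10); 443 satisfies (severity BETWEEN 0 AND 1000); 233.0 satisfies (duration >= 1).
No constraint is violated.

succeeds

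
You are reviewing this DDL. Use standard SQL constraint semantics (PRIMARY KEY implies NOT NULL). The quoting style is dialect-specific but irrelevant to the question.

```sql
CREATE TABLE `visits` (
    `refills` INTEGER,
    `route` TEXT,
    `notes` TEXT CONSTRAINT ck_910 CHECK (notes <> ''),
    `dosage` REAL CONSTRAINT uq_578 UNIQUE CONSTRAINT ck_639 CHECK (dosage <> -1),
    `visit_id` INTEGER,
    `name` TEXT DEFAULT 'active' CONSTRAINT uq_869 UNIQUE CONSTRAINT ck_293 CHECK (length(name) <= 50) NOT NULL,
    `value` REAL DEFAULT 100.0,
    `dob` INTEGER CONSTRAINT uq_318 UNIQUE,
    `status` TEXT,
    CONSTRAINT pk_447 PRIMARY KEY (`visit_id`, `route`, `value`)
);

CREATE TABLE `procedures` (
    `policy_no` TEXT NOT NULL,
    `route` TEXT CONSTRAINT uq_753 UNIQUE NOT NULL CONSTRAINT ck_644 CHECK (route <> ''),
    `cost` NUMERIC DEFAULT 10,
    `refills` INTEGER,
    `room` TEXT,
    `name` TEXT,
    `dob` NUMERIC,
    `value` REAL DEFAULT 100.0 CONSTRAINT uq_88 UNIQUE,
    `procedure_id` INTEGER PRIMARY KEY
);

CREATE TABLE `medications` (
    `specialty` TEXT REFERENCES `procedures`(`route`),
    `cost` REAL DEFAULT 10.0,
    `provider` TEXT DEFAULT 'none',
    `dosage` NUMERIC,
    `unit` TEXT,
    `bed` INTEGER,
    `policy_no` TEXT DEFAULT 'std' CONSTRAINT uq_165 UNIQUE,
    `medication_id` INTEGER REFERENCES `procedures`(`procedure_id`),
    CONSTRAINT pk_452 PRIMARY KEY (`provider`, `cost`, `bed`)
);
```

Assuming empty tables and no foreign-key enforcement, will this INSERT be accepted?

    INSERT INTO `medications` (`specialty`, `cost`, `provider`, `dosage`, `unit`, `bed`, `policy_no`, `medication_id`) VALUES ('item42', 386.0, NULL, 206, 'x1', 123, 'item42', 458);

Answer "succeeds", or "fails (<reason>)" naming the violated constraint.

provider is explicitly set to NULL, but provider is part of the PRIMARY KEY (implied NOT NULL).

fails (NOT NULL on provider)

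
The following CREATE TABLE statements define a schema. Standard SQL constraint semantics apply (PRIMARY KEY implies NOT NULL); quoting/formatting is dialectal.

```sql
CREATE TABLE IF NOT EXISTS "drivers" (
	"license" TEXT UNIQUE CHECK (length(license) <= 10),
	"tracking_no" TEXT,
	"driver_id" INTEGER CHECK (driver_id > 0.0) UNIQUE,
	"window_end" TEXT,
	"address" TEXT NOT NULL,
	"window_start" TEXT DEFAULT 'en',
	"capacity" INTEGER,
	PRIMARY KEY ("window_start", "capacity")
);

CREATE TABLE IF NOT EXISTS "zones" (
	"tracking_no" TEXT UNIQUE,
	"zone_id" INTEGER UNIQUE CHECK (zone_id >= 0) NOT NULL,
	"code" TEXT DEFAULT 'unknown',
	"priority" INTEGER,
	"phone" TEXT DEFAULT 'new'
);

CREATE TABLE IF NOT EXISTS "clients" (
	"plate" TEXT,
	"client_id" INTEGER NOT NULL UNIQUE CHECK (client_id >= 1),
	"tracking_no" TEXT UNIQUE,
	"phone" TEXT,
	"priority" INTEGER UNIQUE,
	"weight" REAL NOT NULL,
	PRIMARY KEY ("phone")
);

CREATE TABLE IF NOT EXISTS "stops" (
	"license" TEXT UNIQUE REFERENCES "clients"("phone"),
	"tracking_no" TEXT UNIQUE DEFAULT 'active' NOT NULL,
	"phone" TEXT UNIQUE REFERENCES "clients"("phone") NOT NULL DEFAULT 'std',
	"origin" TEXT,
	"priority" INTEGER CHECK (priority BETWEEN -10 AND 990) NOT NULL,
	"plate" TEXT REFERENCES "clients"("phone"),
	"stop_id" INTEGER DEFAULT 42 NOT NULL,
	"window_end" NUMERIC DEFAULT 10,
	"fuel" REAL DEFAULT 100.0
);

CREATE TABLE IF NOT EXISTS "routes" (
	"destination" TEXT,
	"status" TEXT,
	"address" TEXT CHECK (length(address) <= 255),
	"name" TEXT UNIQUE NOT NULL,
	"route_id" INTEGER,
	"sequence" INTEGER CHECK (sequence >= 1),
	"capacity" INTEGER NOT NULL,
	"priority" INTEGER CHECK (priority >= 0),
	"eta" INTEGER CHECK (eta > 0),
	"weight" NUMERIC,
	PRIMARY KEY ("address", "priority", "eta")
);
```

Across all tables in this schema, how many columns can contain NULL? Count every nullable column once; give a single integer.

21

drivers: 4 nullable (license, tracking_no, driver_id, window_end — PK (window_start, capacity) and explicit NOT NULL columns excluded).
zones: 4 nullable (tracking_no, code, priority, phone — PK none and explicit NOT NULL columns excluded).
clients: 3 nullable (plate, tracking_no, priority — PK (phone) and explicit NOT NULL columns excluded).
stops: 5 nullable (license, origin, plate, window_end, fuel — PK none and explicit NOT NULL columns excluded).
routes: 5 nullable (destination, status, route_id, sequence, weight — PK (address, priority, eta) and explicit NOT NULL columns excluded).
Total: 4 + 4 + 3 + 5 + 5 = 21.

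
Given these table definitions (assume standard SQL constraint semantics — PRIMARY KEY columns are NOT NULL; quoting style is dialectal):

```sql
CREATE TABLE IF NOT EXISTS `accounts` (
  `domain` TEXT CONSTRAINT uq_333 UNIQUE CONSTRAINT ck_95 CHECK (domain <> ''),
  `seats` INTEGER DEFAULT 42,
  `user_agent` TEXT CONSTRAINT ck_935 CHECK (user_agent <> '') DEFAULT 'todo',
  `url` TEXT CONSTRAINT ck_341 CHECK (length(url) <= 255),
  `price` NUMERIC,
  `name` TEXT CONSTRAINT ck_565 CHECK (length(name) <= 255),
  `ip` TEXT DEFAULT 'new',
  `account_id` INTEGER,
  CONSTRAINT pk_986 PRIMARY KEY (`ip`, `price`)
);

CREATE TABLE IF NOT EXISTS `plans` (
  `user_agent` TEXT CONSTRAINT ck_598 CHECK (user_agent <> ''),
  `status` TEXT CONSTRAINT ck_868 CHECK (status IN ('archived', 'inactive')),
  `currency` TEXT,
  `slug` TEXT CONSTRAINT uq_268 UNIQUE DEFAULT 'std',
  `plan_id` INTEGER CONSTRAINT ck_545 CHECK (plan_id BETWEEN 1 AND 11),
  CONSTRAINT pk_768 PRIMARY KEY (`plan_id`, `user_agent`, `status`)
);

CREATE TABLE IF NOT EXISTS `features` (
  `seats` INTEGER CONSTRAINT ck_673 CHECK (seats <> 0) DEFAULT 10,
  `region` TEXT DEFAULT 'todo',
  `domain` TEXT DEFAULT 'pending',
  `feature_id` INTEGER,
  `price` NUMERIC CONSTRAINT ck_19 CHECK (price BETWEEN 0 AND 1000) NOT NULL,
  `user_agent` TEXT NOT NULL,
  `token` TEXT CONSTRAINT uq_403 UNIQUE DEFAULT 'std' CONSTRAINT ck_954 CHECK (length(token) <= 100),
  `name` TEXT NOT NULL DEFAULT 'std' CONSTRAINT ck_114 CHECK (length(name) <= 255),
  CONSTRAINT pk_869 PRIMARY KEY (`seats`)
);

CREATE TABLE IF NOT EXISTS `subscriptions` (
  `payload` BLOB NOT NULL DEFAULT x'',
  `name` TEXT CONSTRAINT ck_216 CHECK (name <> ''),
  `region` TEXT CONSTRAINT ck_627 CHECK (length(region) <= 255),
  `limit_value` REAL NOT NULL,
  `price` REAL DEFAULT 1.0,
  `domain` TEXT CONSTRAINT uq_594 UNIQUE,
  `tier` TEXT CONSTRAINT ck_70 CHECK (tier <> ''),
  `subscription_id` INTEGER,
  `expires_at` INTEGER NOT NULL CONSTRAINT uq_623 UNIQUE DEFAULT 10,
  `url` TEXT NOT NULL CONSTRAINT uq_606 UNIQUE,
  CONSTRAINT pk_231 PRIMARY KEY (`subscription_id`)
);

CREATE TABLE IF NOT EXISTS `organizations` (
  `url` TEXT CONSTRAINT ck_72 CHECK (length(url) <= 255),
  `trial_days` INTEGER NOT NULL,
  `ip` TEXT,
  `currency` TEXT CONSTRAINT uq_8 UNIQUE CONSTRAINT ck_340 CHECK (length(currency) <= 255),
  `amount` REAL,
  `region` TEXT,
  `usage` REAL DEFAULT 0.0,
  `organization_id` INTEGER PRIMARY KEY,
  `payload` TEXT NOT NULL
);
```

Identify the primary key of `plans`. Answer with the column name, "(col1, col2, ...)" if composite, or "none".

A table-level PRIMARY KEY clause names 3 columns: plan_id, user_agent, status.
This is a composite key — the combination is unique, not each column individually.

(plan_id, user_agent, status)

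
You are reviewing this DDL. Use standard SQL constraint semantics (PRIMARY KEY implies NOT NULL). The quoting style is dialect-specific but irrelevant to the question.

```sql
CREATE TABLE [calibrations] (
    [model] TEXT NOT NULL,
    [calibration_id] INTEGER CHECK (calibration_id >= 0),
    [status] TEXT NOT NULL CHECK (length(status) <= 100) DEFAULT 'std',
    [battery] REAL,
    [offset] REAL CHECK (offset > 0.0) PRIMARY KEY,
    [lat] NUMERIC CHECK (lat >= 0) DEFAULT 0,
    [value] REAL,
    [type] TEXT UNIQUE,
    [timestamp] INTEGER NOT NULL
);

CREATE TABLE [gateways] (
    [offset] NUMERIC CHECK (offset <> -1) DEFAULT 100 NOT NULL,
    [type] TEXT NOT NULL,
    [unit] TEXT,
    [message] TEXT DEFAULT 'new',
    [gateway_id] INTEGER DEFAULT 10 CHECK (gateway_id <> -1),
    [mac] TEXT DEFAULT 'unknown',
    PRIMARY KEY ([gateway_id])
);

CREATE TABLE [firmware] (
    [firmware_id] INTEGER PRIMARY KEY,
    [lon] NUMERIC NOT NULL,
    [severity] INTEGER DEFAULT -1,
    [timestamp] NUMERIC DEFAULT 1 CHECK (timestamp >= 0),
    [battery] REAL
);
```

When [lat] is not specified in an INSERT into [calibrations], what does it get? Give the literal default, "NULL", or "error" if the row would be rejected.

0

lat has an explicit DEFAULT 0.
When the column is omitted from an INSERT, that default is used.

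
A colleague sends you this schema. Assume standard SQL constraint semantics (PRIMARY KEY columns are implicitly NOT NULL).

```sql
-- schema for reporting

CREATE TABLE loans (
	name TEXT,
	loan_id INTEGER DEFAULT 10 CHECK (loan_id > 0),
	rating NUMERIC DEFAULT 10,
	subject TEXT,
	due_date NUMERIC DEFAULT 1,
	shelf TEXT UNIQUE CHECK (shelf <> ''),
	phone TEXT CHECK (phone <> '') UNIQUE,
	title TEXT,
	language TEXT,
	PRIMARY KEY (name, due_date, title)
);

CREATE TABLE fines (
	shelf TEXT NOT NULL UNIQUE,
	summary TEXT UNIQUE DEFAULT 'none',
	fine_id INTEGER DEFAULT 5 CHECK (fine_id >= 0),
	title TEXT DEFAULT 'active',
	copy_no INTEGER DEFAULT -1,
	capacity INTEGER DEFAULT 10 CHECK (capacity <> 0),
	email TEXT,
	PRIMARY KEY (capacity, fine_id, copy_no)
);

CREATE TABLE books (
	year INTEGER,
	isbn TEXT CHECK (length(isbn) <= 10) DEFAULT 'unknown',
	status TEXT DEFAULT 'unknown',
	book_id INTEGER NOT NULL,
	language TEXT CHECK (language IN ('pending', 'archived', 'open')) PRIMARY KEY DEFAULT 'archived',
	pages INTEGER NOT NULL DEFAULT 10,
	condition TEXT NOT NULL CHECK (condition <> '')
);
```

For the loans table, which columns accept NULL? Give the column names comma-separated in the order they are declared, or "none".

loan_id, rating, subject, shelf, phone, language

- name: part of the PRIMARY KEY, which implies NOT NULL → not nullable.
- loan_id: CHECK does not forbid NULL (a CHECK constraint passes when its expression is NULL) → nullable.
- rating: DEFAULT only fills an omitted column; an explicit NULL is still allowed → nullable.
- subject: no NOT NULL constraint applies → nullable.
- due_date: part of the PRIMARY KEY, which implies NOT NULL → not nullable.
- shelf: CHECK does not forbid NULL (a CHECK constraint passes when its expression is NULL) → nullable.
- phone: CHECK does not forbid NULL (a CHECK constraint passes when its expression is NULL) → nullable.
- title: part of the PRIMARY KEY, which implies NOT NULL → not nullable.
- language: no NOT NULL constraint applies → nullable.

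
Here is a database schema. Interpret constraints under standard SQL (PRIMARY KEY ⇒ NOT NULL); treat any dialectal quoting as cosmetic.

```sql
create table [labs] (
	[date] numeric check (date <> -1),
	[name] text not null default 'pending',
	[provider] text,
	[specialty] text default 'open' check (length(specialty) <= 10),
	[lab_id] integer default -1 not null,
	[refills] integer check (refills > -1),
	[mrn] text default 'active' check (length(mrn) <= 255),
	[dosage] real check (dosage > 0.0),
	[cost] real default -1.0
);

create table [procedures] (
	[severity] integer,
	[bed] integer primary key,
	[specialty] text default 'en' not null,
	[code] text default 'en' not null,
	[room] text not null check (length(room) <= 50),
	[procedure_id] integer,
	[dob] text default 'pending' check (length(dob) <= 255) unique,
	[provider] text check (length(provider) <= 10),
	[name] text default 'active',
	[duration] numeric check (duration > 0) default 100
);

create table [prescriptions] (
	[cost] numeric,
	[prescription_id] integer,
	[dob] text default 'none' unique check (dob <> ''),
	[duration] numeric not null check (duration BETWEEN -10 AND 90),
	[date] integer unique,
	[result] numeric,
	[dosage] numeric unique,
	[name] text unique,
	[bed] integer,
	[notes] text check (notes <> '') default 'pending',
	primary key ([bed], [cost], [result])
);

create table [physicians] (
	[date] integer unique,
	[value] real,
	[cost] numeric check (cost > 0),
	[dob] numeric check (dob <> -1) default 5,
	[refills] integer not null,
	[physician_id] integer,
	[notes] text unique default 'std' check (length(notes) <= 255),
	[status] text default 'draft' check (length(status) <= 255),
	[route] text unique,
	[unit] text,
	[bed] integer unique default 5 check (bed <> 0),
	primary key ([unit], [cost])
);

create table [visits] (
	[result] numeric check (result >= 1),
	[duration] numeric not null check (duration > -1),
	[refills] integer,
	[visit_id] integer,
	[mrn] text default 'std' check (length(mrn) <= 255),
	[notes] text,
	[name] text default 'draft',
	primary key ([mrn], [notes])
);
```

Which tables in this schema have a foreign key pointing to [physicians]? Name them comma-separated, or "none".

none

No REFERENCES clause anywhere in the schema names physicians.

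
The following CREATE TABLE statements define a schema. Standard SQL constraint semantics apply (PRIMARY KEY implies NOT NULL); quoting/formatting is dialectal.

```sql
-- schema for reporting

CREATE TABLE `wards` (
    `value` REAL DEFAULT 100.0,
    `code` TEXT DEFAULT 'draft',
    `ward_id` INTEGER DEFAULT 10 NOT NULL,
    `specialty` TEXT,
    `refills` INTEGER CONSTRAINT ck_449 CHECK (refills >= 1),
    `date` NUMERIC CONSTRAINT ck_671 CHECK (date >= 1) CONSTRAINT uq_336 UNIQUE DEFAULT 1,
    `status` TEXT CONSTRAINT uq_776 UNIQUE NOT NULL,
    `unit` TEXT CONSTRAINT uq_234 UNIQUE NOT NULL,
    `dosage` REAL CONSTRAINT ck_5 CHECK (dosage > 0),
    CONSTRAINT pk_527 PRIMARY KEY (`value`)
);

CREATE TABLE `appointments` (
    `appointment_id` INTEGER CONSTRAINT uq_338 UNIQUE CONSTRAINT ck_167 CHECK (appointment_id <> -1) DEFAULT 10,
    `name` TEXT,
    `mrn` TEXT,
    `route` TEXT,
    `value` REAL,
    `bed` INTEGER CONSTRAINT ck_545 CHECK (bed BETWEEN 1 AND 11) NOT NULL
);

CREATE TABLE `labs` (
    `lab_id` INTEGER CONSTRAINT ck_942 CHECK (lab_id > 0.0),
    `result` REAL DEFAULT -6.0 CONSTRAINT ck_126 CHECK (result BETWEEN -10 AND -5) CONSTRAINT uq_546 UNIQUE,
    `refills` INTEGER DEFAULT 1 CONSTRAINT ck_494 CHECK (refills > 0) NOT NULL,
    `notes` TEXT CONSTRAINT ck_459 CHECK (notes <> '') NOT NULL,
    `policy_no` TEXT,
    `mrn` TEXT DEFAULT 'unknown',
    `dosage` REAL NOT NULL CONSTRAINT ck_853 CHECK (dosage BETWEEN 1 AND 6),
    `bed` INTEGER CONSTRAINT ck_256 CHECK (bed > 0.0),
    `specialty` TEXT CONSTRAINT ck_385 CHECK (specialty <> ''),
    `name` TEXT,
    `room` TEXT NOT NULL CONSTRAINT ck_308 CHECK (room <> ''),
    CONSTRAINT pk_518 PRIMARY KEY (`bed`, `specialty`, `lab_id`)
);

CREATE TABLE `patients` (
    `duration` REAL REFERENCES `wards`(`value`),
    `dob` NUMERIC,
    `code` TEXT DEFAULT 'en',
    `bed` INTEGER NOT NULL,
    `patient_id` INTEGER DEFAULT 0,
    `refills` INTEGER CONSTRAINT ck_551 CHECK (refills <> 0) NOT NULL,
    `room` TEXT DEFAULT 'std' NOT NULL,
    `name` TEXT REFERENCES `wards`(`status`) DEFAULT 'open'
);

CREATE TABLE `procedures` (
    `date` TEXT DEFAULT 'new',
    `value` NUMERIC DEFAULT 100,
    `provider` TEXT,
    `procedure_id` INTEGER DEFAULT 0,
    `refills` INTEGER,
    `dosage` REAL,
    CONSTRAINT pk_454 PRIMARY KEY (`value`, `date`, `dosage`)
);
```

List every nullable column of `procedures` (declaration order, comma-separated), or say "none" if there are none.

- date: part of the PRIMARY KEY, which implies NOT NULL → not nullable.
- value: part of the PRIMARY KEY, which implies NOT NULL → not nullable.
- provider: no NOT NULL constraint applies → nullable.
- procedure_id: DEFAULT only fills an omitted column; an explicit NULL is still allowed → nullable.
- refills: no NOT NULL constraint applies → nullable.
- dosage: part of the PRIMARY KEY, which implies NOT NULL → not nullable.

provider, procedure_id, refills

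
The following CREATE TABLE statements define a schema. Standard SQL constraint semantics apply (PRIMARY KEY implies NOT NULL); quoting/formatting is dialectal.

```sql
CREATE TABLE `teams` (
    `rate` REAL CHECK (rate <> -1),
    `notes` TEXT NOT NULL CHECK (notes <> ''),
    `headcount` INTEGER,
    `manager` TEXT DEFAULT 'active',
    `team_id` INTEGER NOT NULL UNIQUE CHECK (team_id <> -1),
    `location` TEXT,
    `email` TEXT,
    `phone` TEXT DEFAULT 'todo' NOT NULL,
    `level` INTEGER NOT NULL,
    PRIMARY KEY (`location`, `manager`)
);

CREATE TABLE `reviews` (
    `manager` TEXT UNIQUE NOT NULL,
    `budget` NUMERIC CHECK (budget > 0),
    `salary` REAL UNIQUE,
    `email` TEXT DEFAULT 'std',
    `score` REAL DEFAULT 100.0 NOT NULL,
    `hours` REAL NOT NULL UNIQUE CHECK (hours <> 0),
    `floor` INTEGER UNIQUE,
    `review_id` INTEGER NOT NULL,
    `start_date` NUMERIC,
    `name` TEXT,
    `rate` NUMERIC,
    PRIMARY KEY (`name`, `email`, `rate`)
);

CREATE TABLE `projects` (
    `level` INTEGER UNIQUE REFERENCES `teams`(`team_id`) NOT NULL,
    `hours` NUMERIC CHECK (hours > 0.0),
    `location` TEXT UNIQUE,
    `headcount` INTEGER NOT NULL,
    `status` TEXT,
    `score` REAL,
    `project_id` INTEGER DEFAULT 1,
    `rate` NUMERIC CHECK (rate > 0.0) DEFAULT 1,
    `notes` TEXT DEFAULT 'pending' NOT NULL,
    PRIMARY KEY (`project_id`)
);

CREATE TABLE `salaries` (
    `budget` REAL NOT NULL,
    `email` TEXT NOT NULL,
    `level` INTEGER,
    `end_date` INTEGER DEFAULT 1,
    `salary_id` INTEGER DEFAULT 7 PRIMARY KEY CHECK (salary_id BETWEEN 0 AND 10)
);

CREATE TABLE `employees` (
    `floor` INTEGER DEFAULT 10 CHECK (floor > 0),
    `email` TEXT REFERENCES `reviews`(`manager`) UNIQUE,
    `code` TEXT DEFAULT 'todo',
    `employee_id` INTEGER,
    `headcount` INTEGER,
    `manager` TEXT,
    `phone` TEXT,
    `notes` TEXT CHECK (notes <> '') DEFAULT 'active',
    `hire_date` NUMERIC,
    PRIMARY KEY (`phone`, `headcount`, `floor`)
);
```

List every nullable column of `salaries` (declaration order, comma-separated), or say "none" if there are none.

- budget: declared NOT NULL → not nullable.
- email: declared NOT NULL → not nullable.
- level: no NOT NULL constraint applies → nullable.
- end_date: DEFAULT only fills an omitted column; an explicit NULL is still allowed → nullable.
- salary_id: part of the PRIMARY KEY, which implies NOT NULL → not nullable.

level, end_date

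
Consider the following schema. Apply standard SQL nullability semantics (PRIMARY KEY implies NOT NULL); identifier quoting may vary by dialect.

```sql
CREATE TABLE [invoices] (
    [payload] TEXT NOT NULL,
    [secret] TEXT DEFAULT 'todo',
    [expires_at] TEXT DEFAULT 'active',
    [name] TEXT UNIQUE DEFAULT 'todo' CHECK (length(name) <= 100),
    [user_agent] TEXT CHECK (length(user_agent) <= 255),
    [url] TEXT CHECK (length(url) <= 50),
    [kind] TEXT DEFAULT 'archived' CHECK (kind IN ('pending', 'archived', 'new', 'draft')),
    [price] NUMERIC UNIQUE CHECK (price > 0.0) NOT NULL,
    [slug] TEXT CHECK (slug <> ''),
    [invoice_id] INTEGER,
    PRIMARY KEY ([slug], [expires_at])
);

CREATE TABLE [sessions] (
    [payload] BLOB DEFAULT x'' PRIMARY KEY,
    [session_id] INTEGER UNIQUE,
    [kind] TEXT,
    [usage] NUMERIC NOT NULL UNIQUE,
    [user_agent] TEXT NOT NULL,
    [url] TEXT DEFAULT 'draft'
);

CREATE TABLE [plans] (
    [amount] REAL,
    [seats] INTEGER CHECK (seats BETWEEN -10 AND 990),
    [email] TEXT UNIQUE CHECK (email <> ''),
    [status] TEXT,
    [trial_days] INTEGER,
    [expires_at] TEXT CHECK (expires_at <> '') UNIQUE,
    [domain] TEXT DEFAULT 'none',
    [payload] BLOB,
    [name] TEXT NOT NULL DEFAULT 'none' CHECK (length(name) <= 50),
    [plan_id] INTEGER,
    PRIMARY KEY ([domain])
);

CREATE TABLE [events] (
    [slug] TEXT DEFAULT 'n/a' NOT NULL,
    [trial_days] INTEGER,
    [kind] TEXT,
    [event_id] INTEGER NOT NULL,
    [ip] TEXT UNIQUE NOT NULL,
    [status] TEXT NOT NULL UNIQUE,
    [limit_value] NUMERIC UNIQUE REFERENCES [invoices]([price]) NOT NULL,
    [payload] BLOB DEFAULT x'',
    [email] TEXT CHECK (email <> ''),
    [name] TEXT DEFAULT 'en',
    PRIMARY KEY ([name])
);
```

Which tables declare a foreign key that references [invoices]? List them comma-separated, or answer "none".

events

- events.limit_value references invoices(price).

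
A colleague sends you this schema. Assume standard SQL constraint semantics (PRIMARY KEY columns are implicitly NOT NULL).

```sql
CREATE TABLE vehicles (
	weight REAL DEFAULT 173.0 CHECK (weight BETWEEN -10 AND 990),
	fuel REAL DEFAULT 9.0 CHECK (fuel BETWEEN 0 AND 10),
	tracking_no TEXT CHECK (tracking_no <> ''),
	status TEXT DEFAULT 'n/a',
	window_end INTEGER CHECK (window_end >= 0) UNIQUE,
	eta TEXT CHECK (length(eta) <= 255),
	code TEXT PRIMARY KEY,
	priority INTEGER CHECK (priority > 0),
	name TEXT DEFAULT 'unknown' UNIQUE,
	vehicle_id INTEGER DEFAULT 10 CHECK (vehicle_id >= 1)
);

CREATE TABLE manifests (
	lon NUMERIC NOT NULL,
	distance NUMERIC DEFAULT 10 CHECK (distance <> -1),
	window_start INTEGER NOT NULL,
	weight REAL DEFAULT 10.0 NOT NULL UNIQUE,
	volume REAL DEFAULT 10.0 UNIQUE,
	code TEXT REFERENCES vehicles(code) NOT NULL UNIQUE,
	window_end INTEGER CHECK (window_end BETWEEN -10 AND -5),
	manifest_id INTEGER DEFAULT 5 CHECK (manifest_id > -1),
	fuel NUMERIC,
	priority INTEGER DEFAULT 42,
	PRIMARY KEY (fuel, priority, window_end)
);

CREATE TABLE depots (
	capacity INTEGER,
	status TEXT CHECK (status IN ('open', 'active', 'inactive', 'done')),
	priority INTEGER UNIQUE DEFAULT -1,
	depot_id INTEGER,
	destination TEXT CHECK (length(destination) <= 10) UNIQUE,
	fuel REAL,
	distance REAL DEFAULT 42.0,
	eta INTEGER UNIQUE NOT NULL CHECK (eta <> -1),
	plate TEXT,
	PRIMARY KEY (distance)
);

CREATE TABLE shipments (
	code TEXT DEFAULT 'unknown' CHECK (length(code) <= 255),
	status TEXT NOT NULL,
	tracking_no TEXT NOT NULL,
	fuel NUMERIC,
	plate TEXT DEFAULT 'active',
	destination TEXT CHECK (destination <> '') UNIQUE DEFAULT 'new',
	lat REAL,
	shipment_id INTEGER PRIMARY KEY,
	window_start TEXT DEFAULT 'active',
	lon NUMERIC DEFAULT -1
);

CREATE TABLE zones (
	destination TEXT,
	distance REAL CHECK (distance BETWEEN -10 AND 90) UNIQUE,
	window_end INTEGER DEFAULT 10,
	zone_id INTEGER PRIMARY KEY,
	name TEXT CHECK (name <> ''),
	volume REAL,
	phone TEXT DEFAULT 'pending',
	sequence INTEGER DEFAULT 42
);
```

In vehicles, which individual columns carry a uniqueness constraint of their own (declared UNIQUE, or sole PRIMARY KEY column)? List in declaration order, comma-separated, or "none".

window_end, code, name

- weight: no UNIQUE or single-column PK constraint.
- fuel: no UNIQUE or single-column PK constraint.
- tracking_no: no UNIQUE or single-column PK constraint.
- status: no UNIQUE or single-column PK constraint.
- window_end: declared UNIQUE → unique.
- eta: no UNIQUE or single-column PK constraint.
- code: single-column PRIMARY KEY → unique.
- priority: no UNIQUE or single-column PK constraint.
- name: declared UNIQUE → unique.
- vehicle_id: no UNIQUE or single-column PK constraint.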